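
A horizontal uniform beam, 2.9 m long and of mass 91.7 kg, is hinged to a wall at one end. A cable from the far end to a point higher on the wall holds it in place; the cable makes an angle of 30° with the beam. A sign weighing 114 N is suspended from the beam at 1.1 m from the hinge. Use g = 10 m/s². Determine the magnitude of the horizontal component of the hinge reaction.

H_x ≈ 869 N

Take torques about the hinge: T sin 30° · 2.9 = 91.7×10×1.45 + 114×1.1 = 1455 N·m.
So T = 1455 / (0.5000 × 2.9) = 1003.5 N.
ΣF_x = 0: H_x = T cos 30° = 869.04 N.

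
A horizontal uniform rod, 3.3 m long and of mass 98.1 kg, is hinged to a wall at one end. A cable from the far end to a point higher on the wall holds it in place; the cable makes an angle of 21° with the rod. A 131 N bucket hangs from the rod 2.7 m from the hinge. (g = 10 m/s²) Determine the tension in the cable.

T ≈ 1670 N

Take torques about the hinge: T sin 21° · 3.3 = 98.1×10×1.65 + 131×2.7 = 1972.3 N·m.
So T = 1972.3 / (0.3584 × 3.3) = 1667.8 N.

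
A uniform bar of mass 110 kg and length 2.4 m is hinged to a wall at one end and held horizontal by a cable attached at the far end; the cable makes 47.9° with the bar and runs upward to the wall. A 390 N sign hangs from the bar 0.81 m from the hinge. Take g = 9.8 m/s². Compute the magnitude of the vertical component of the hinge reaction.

Take torques about the hinge: T sin 47.9° · 2.4 = 110×9.8×1.2 + 390×0.81 = 1609.5 N·m.
So T = 1609.5 / (0.7420 × 2.4) = 903.84 N.
ΣF_y = 0: H_y = (110×9.8 + 390) − T sin 47.9° = 1468 − 670.62 = 797.38 N.

|H_y| ≈ 797 N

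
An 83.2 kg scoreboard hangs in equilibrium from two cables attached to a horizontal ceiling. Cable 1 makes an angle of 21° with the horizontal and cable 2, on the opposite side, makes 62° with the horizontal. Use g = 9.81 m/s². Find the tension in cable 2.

Weight W = 83.2 × 9.81 = 816.2 N acts straight down.
Horizontal: T_1 cos 21° = T_2 cos 62°  →  T_1 = 0.5029 T_2.
Vertical: T_1 sin 21° + T_2 sin 62° = 816.2.
Substituting the horizontal relation into the vertical equation gives 1.063 T_2 = 816.2, so T_2 = 767.7 N.

T_2 ≈ 768 N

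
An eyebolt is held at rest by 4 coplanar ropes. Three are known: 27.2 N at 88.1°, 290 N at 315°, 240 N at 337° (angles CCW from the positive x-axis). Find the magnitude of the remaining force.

Sum the known components: ΣF_x = 426.9 N, ΣF_y = -271.7 N.
For equilibrium the remaining force must supply (−ΣF_x, −ΣF_y) = (-426.9, 271.7) N.
Magnitude = √((-426.9)² + (271.7)²) = 506 N; direction = atan2(271.7, -426.9) = 147.5°.

F ≈ 506 N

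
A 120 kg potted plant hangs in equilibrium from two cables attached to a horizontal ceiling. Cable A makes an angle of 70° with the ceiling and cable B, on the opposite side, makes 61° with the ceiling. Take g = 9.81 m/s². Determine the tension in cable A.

T_A ≈ 756 N

Weight W = 120 × 9.81 = 1177 N acts straight down.
Horizontal: T_A cos 70° = T_B cos 61°  →  T_B = 0.7055 T_A.
Vertical: T_A sin 70° + T_B sin 61° = 1177.
Substituting the horizontal relation into the vertical equation gives 1.557 T_A = 1177, so T_A = 756.2 N.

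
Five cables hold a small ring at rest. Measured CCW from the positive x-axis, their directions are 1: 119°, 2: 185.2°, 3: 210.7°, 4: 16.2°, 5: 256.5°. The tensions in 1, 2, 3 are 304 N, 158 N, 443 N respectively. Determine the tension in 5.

T_5 ≈ 248 N

Resolve: ΣF_x = 304 cos 119° + 158 cos 185.2° + 443 cos 210.7° + T_4 cos 16.2° + T_5 cos 256.5° = 0.
        ΣF_y = 304 sin 119° + 158 sin 185.2° + 443 sin 210.7° + T_4 sin 16.2° + T_5 sin 256.5° = 0.
The known terms sum to (-685.6, 25.39) N, so 0.9603 T_4 − 0.2334 T_5 = 685.6 and 0.2790 T_4 − 0.9724 T_5 = -25.39.
Solving simultaneously: T_4 = 774.4 N, T_5 = 248.3 N.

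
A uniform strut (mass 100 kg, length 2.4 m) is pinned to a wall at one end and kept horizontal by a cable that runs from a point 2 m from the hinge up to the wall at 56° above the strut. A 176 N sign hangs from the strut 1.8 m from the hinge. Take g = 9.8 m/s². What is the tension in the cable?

T ≈ 900 N

Take torques about the hinge: T sin 56° · 2 = 100×9.8×1.2 + 176×1.8 = 1492.8 N·m.
So T = 1492.8 / (0.8290 × 2) = 900.32 N.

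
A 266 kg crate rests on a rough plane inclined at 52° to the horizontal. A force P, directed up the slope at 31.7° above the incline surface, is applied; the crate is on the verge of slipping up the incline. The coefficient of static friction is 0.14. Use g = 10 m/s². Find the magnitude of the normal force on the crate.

N ≈ 316 N

On the verge of sliding up the incline, friction equals μN and acts down the slope.
Perpendicular: N + P sin 31.7° = W cos 52° = 1638 N.
Along incline: P cos 31.7° = W sin 52° + μN  with W sin 52° = 2096 N.
Solving the pair for P and N: P = 2516 N, N = 315.8 N (and f = μN = 44.21 N).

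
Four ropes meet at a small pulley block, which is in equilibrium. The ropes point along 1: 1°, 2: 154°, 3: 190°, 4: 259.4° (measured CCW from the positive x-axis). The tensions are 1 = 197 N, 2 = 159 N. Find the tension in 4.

T_4 ≈ 66.9 N

Resolve: ΣF_x = 197 cos 1° + 159 cos 154° + T_3 cos 190° + T_4 cos 259.4° = 0.
        ΣF_y = 197 sin 1° + 159 sin 154° + T_3 sin 190° + T_4 sin 259.4° = 0.
The known terms sum to (54.06, 73.14) N, so -0.9848 T_3 − 0.1840 T_4 = -54.06 and -0.1736 T_3 − 0.9829 T_4 = -73.14.
Solving simultaneously: T_3 = 42.40 N, T_4 = 66.92 N.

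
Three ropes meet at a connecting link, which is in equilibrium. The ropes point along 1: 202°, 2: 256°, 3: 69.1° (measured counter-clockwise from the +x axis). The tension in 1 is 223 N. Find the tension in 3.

T_3 ≈ 1500 N

Resolve: ΣF_x = 223 cos 202° + T_2 cos 256° + T_3 cos 69.1° = 0.
        ΣF_y = 223 sin 202° + T_2 sin 256° + T_3 sin 69.1° = 0.
The known terms sum to (-206.8, -83.54) N, so -0.2419 T_2 + 0.3567 T_3 = 206.8 and -0.9703 T_2 + 0.9342 T_3 = 83.54.
Solving simultaneously: T_2 = 1360 N, T_3 = 1502 N.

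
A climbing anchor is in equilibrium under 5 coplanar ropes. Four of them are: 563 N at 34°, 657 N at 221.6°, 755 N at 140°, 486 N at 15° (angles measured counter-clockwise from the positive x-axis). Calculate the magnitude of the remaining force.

Sum the known components: ΣF_x = -133.5 N, ΣF_y = 489.7 N.
For equilibrium the remaining force must supply (−ΣF_x, −ΣF_y) = (133.5, -489.7) N.
Magnitude = √((133.5)² + (-489.7)²) = 507.6 N; direction = atan2(-489.7, 133.5) = 285.2°.

F ≈ 508 N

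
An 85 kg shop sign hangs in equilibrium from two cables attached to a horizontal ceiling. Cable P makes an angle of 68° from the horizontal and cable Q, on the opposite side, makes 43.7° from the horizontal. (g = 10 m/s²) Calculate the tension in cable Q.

T_Q ≈ 343 N

Weight W = 85 × 10 = 850 N acts straight down.
Horizontal: T_P cos 68° = T_Q cos 43.7°  →  T_P = 1.93 T_Q.
Vertical: T_P sin 68° + T_Q sin 43.7° = 850.
Substituting the horizontal relation into the vertical equation gives 2.48 T_Q = 850, so T_Q = 342.7 N.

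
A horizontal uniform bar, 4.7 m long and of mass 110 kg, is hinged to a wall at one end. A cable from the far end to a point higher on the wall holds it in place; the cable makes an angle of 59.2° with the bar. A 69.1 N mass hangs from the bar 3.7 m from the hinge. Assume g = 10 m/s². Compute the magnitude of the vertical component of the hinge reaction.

|H_y| ≈ 565 N

Take torques about the hinge: T sin 59.2° · 4.7 = 110×10×2.35 + 69.1×3.7 = 2840.7 N·m.
So T = 2840.7 / (0.8590 × 4.7) = 703.64 N.
ΣF_y = 0: H_y = (110×10 + 69.1) − T sin 59.2° = 1169.1 − 604.4 = 564.7 N.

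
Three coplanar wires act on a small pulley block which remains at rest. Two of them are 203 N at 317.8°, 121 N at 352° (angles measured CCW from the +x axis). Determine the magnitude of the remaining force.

Sum the known components: ΣF_x = 270.2 N, ΣF_y = -153.2 N.
For equilibrium the remaining force must supply (−ΣF_x, −ΣF_y) = (-270.2, 153.2) N.
Magnitude = √((-270.2)² + (153.2)²) = 310.6 N; direction = atan2(153.2, -270.2) = 150.4°.

F ≈ 311 N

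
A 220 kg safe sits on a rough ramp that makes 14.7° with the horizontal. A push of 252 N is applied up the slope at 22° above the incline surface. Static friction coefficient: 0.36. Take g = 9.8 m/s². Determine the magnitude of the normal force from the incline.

Axes along / perpendicular to the incline. W sin 14.7° = 547.1 N down-slope; W cos 14.7° = 2085 N into the surface.
Perpendicular: N = W cos 14.7° − P sin 22° = 2085 − 94.4 = 1991 N.
Along incline: P cos 22° + f = W sin 14.7° (friction acts up-slope) → f = 547.1 − 233.7 = 313.5 N.
|f| = 313.5 N ≤ μN = 716.8 N, so the safe is indeed static.

N ≈ 1990 N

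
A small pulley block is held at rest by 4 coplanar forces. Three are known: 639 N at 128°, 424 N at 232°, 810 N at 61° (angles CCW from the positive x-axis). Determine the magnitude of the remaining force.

Sum the known components: ΣF_x = -261.8 N, ΣF_y = 877.9 N.
For equilibrium the remaining force must supply (−ΣF_x, −ΣF_y) = (261.8, -877.9) N.
Magnitude = √((261.8)² + (-877.9)²) = 916.1 N; direction = atan2(-877.9, 261.8) = 286.6°.

F ≈ 916 N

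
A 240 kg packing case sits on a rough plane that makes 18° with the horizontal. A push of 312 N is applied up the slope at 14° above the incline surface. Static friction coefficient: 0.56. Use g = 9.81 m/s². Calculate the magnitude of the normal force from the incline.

Axes along / perpendicular to the incline. W sin 18° = 727.5 N down-slope; W cos 18° = 2239 N into the surface.
Perpendicular: N = W cos 18° − P sin 14° = 2239 − 75.48 = 2164 N.
Along incline: P cos 14° + f = W sin 18° (friction acts up-slope) → f = 727.5 − 302.7 = 424.8 N.
|f| = 424.8 N ≤ μN = 1212 N, so the packing case is indeed static.

N ≈ 2160 N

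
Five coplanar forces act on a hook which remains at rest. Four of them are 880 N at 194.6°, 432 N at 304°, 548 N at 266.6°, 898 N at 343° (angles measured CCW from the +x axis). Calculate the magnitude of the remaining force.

F ≈ 1410 N

Sum the known components: ΣF_x = 216.2 N, ΣF_y = -1390 N.
For equilibrium the remaining force must supply (−ΣF_x, −ΣF_y) = (-216.2, 1390) N.
Magnitude = √((-216.2)² + (1390)²) = 1406 N; direction = atan2(1390, -216.2) = 98.8°.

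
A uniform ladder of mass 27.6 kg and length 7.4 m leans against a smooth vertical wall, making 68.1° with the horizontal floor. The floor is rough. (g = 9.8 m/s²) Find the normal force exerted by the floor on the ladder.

N_floor ≈ 270 N

ΣF_y = 0: N_floor = 27.6×9.8 = 270.48 N.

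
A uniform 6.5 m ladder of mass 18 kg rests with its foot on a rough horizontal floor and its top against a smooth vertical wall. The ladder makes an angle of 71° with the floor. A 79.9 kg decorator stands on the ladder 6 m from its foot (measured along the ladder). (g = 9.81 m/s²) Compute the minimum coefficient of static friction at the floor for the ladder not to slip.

ΣF_y = 0: N_floor = 18×9.81 + 79.9×9.81 = 960.4 N.
Torques about the foot: N_wall · 6.5 sin 71° = 18×9.81×3.25 cos 71° + 79.9×9.81×6 cos 71° → N_wall = 279.53 N.
ΣF_x = 0: f_floor = N_wall = 279.53 N.
μ_min = f_floor / N_floor = 279.53 / 960.4 = 0.2911.

μ_min ≈ 0.291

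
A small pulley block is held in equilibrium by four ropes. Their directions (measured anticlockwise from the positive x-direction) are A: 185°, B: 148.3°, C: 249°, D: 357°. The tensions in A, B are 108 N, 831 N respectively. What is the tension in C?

T_C ≈ 404 N

Resolve: ΣF_x = 108 cos 185° + 831 cos 148.3° + T_C cos 249° + T_D cos 357° = 0.
        ΣF_y = 108 sin 185° + 831 sin 148.3° + T_C sin 249° + T_D sin 357° = 0.
The known terms sum to (-814.6, 427.3) N, so -0.3584 T_C + 0.9986 T_D = 814.6 and -0.9336 T_C − 0.0523 T_D = -427.3.
Solving simultaneously: T_C = 403.8 N, T_D = 960.6 N.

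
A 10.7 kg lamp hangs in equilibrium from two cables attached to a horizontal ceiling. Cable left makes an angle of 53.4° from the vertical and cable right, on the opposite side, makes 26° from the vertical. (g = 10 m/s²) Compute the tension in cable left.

T_left ≈ 47.7 N

Angles from the horizontal: cable left is 90° − 53.4° = 36.6°, cable right is 90° − 26° = 64°.
Weight W = 10.7 × 10 = 107 N acts straight down.
Horizontal: T_left cos 36.6° = T_right cos 64°  →  T_right = 1.831 T_left.
Vertical: T_left sin 36.6° + T_right sin 64° = 107.
Substituting the horizontal relation into the vertical equation gives 2.242 T_left = 107, so T_left = 47.72 N.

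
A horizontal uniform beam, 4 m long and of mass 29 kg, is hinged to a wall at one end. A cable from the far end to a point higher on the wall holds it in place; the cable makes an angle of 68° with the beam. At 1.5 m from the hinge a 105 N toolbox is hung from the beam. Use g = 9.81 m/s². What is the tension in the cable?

T ≈ 196 N

Take torques about the hinge: T sin 68° · 4 = 29×9.81×2 + 105×1.5 = 726.48 N·m.
So T = 726.48 / (0.9272 × 4) = 195.88 N.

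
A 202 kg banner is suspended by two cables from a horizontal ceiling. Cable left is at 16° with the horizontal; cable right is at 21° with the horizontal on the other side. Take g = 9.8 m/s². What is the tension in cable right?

Weight W = 202 × 9.8 = 1980 N acts straight down.
Horizontal: T_left cos 16° = T_right cos 21°  →  T_left = 0.9712 T_right.
Vertical: T_left sin 16° + T_right sin 21° = 1980.
Substituting the horizontal relation into the vertical equation gives 0.6261 T_right = 1980, so T_right = 3162 N.

T_right ≈ 3160 N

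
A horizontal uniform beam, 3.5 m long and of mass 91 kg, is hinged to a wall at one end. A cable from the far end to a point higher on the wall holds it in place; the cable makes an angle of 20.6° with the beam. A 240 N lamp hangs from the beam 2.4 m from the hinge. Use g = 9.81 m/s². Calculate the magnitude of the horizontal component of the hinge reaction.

Take torques about the hinge: T sin 20.6° · 3.5 = 91×9.81×1.75 + 240×2.4 = 2138.2 N·m.
So T = 2138.2 / (0.3518 × 3.5) = 1736.4 N.
ΣF_x = 0: H_x = T cos 20.6° = 1625.3 N.

H_x ≈ 1630 N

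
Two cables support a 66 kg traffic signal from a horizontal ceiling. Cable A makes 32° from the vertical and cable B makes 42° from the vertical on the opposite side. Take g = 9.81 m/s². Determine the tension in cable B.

T_B ≈ 357 N

Angles from the horizontal: cable A is 90° − 32° = 58°, cable B is 90° − 42° = 48°.
Weight W = 66 × 9.81 = 647.5 N acts straight down.
Horizontal: T_A cos 58° = T_B cos 48°  →  T_A = 1.263 T_B.
Vertical: T_A sin 58° + T_B sin 48° = 647.5.
Substituting the horizontal relation into the vertical equation gives 1.814 T_B = 647.5, so T_B = 356.9 N.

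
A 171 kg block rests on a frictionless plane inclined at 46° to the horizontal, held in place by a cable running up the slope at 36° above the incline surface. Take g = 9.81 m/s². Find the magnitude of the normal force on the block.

Take axes along and perpendicular to the incline. Weight components: W sin 46° = 1207 N down-slope, W cos 46° = 1165 N into the surface.
Along incline: T cos 36° = W sin 46° → T = 1492 N.
Perpendicular: N = W cos 46° − T sin 36° = 288.6 N.

N ≈ 289 N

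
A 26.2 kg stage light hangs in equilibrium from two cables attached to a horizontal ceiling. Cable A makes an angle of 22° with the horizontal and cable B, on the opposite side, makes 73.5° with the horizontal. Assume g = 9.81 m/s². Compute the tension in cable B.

T_B ≈ 239 N

Weight W = 26.2 × 9.81 = 257 N acts straight down.
Horizontal: T_A cos 22° = T_B cos 73.5°  →  T_A = 0.3063 T_B.
Vertical: T_A sin 22° + T_B sin 73.5° = 257.
Substituting the horizontal relation into the vertical equation gives 1.074 T_B = 257, so T_B = 239.4 N.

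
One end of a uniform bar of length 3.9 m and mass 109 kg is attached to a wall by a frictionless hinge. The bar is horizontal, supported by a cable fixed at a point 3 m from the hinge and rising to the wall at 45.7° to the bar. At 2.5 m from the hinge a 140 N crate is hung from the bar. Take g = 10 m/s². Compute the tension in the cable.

T ≈ 1150 N

Take torques about the hinge: T sin 45.7° · 3 = 109×10×1.95 + 140×2.5 = 2475.5 N·m.
So T = 2475.5 / (0.7157 × 3) = 1153 N.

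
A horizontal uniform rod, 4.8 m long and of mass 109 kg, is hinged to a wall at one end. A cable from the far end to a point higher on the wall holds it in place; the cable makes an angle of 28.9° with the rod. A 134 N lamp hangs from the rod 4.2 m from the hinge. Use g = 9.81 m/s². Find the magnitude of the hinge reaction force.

Take torques about the hinge: T sin 28.9° · 4.8 = 109×9.81×2.4 + 134×4.2 = 3129.1 N·m.
So T = 3129.1 / (0.4833 × 4.8) = 1348.9 N.
ΣF_x = 0: H_x = T cos 28.9° = 1180.9 N.
ΣF_y = 0: H_y = (109×9.81 + 134) − T sin 28.9° = 1203.3 − 651.89 = 551.39 N.
|H| = √(H_x² + H_y²) = √((1180.9)² + (551.39)²) = 1303.3 N.

|H| ≈ 1300 N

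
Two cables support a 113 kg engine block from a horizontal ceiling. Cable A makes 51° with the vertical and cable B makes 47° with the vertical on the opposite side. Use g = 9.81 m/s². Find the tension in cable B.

T_B ≈ 870 N

Angles from the horizontal: cable A is 90° − 51° = 39°, cable B is 90° − 47° = 43°.
Weight W = 113 × 9.81 = 1109 N acts straight down.
Horizontal: T_A cos 39° = T_B cos 43°  →  T_A = 0.9411 T_B.
Vertical: T_A sin 39° + T_B sin 43° = 1109.
Substituting the horizontal relation into the vertical equation gives 1.274 T_B = 1109, so T_B = 870 N.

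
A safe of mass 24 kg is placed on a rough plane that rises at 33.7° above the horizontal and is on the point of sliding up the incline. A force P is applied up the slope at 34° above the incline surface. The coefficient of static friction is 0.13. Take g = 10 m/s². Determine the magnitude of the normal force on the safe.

N ≈ 101 N

On the verge of sliding up the incline, friction equals μN and acts down the slope.
Perpendicular: N + P sin 34° = W cos 33.7° = 199.7 N.
Along incline: P cos 34° = W sin 33.7° + μN  with W sin 33.7° = 133.2 N.
Solving the pair for P and N: P = 176.5 N, N = 101 N (and f = μN = 13.13 N).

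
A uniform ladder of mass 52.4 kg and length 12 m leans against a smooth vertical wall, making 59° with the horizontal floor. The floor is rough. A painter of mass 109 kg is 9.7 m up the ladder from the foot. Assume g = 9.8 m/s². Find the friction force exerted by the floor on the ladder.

Torques about the foot: N_wall · 12 sin 59° = 52.4×9.8×6 cos 59° + 109×9.8×9.7 cos 59° → N_wall = 673.1 N.
ΣF_x = 0: f_floor = N_wall = 673.1 N.

f ≈ 673 N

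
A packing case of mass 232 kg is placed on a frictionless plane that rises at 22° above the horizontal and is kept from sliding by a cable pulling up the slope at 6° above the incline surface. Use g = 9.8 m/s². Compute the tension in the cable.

Take axes along and perpendicular to the incline. Weight components: W sin 22° = 851.7 N down-slope, W cos 22° = 2108 N into the surface.
Along incline: T cos 6° = W sin 22° → T = 856.4 N.
Perpendicular: N = W cos 22° − T sin 6° = 2019 N.

T ≈ 856 N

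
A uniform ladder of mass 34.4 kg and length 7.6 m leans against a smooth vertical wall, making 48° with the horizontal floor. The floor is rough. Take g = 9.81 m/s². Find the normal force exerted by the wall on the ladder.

N_wall ≈ 152 N

Torques about the foot: N_wall · 7.6 sin 48° = 34.4×9.81×3.8 cos 48° → N_wall = 151.93 N.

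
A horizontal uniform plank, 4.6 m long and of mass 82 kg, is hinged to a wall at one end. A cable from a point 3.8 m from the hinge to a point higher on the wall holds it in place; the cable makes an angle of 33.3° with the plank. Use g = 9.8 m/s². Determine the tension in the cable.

T ≈ 886 N

Take torques about the hinge: T sin 33.3° · 3.8 = 82×9.8×2.3 = 1848.3 N·m.
So T = 1848.3 / (0.5490 × 3.8) = 885.92 N.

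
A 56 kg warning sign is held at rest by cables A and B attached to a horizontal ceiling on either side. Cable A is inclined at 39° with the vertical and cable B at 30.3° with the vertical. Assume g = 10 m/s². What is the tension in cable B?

T_B ≈ 377 N

Angles from the horizontal: cable A is 90° − 39° = 51°, cable B is 90° − 30.3° = 59.7°.
Weight W = 56 × 10 = 560 N acts straight down.
Horizontal: T_A cos 51° = T_B cos 59.7°  →  T_A = 0.8017 T_B.
Vertical: T_A sin 51° + T_B sin 59.7° = 560.
Substituting the horizontal relation into the vertical equation gives 1.486 T_B = 560, so T_B = 376.7 N.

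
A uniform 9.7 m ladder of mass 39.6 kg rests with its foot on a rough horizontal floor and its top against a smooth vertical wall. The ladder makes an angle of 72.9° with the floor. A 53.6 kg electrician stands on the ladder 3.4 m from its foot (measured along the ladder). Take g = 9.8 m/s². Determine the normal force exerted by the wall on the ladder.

Torques about the foot: N_wall · 9.7 sin 72.9° = 39.6×9.8×4.85 cos 72.9° + 53.6×9.8×3.4 cos 72.9° → N_wall = 116.34 N.

N_wall ≈ 116 N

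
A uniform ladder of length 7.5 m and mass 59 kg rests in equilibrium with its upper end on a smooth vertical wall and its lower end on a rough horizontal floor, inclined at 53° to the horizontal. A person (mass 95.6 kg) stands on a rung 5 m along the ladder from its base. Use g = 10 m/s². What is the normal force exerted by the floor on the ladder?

N_floor ≈ 1550 N

ΣF_y = 0: N_floor = 59×10 + 95.6×10 = 1546 N.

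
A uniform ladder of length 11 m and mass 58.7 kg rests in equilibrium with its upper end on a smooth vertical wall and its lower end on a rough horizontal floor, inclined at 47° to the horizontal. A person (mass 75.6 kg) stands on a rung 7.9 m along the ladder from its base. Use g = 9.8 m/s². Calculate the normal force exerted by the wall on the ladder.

Torques about the foot: N_wall · 11 sin 47° = 58.7×9.8×5.5 cos 47° + 75.6×9.8×7.9 cos 47° → N_wall = 764.4 N.

N_wall ≈ 764 N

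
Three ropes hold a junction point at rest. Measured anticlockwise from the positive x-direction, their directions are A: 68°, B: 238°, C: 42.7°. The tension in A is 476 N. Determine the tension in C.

T_C ≈ 313 N

Resolve: ΣF_x = 476 cos 68° + T_B cos 238° + T_C cos 42.7° = 0.
        ΣF_y = 476 sin 68° + T_B sin 238° + T_C sin 42.7° = 0.
The known terms sum to (178.3, 441.3) N, so -0.5299 T_B + 0.7349 T_C = -178.3 and -0.8480 T_B + 0.6782 T_C = -441.3.
Solving simultaneously: T_B = 770.9 N, T_C = 313.2 N.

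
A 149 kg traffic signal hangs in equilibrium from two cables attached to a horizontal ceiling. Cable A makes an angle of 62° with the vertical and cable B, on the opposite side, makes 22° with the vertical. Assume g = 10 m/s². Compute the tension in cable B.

Angles from the horizontal: cable A is 90° − 62° = 28°, cable B is 90° − 22° = 68°.
Weight W = 149 × 10 = 1490 N acts straight down.
Horizontal: T_A cos 28° = T_B cos 68°  →  T_A = 0.4243 T_B.
Vertical: T_A sin 28° + T_B sin 68° = 1490.
Substituting the horizontal relation into the vertical equation gives 1.126 T_B = 1490, so T_B = 1323 N.

T_B ≈ 1320 N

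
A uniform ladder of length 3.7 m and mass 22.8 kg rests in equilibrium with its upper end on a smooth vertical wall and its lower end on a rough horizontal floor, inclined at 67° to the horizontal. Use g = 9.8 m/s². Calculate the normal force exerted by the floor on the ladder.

ΣF_y = 0: N_floor = 22.8×9.8 = 223.44 N.

N_floor ≈ 223 N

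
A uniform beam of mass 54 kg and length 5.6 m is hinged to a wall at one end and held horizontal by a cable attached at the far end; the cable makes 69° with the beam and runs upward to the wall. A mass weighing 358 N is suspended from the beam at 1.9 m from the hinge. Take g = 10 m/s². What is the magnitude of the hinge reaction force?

|H| ≈ 528 N

Take torques about the hinge: T sin 69° · 5.6 = 54×10×2.8 + 358×1.9 = 2192.2 N·m.
So T = 2192.2 / (0.9336 × 5.6) = 419.32 N.
ΣF_x = 0: H_x = T cos 69° = 150.27 N.
ΣF_y = 0: H_y = (54×10 + 358) − T sin 69° = 898 − 391.46 = 506.54 N.
|H| = √(H_x² + H_y²) = √((150.27)² + (506.54)²) = 528.36 N.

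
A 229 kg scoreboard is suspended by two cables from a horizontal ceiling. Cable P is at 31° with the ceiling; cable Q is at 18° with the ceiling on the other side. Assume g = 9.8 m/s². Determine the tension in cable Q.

Weight W = 229 × 9.8 = 2244 N acts straight down.
Horizontal: T_P cos 31° = T_Q cos 18°  →  T_P = 1.11 T_Q.
Vertical: T_P sin 31° + T_Q sin 18° = 2244.
Substituting the horizontal relation into the vertical equation gives 0.8805 T_Q = 2244, so T_Q = 2549 N.

T_Q ≈ 2550 N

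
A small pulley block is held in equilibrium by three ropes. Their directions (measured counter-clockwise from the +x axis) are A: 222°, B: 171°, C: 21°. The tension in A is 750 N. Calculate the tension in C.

Resolve: ΣF_x = 750 cos 222° + T_B cos 171° + T_C cos 21° = 0.
        ΣF_y = 750 sin 222° + T_B sin 171° + T_C sin 21° = 0.
The known terms sum to (-557.4, -501.8) N, so -0.9877 T_B + 0.9336 T_C = 557.4 and 0.1564 T_B + 0.3584 T_C = 501.8.
Solving simultaneously: T_B = 537.6 N, T_C = 1166 N.

T_C ≈ 1170 N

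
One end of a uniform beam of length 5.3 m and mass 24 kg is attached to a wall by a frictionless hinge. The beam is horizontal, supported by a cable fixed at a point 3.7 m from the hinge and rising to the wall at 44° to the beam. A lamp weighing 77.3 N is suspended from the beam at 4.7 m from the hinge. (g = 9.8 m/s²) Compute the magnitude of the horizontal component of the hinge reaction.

H_x ≈ 276 N

Take torques about the hinge: T sin 44° · 3.7 = 24×9.8×2.65 + 77.3×4.7 = 986.59 N·m.
So T = 986.59 / (0.6947 × 3.7) = 383.85 N.
ΣF_x = 0: H_x = T cos 44° = 276.12 N.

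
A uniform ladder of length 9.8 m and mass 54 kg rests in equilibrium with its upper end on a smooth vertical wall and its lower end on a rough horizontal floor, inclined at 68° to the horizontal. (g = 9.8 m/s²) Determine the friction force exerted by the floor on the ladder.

f ≈ 107 N

Torques about the foot: N_wall · 9.8 sin 68° = 54×9.8×4.9 cos 68° → N_wall = 106.91 N.
ΣF_x = 0: f_floor = N_wall = 106.91 N.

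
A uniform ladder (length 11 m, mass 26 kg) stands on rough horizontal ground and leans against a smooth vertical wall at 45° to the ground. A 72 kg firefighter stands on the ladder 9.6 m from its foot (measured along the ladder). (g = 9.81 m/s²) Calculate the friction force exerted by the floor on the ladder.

f ≈ 744 N

Torques about the foot: N_wall · 11 sin 45° = 26×9.81×5.5 cos 45° + 72×9.81×9.6 cos 45° → N_wall = 743.95 N.
ΣF_x = 0: f_floor = N_wall = 743.95 N.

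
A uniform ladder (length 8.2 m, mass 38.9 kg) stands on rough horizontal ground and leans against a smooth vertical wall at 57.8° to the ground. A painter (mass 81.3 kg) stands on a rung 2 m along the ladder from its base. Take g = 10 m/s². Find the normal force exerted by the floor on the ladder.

N_floor ≈ 1200 N

ΣF_y = 0: N_floor = 38.9×10 + 81.3×10 = 1202 N.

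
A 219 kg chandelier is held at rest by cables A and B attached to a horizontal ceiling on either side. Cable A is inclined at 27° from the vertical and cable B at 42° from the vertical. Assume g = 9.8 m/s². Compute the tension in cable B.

T_B ≈ 1040 N

Angles from the horizontal: cable A is 90° − 27° = 63°, cable B is 90° − 42° = 48°.
Weight W = 219 × 9.8 = 2146 N acts straight down.
Horizontal: T_A cos 63° = T_B cos 48°  →  T_A = 1.474 T_B.
Vertical: T_A sin 63° + T_B sin 48° = 2146.
Substituting the horizontal relation into the vertical equation gives 2.056 T_B = 2146, so T_B = 1044 N.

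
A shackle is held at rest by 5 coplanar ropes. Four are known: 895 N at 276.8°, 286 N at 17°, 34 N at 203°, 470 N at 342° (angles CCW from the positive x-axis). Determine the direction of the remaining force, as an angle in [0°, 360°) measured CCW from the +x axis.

Sum the known components: ΣF_x = 795.2 N, ΣF_y = -963.6 N.
For equilibrium the remaining force must supply (−ΣF_x, −ΣF_y) = (-795.2, 963.6) N.
Magnitude = √((-795.2)² + (963.6)²) = 1249 N; direction = atan2(963.6, -795.2) = 129.5°.

θ ≈ 130°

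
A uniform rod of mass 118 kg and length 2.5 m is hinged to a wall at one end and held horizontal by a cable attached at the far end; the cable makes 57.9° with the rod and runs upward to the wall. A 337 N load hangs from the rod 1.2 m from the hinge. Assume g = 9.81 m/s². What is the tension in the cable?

T ≈ 874 N

Take torques about the hinge: T sin 57.9° · 2.5 = 118×9.81×1.25 + 337×1.2 = 1851.4 N·m.
So T = 1851.4 / (0.8471 × 2.5) = 874.2 N.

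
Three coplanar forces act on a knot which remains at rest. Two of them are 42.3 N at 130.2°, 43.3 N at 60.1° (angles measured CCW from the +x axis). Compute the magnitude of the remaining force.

Sum the known components: ΣF_x = -5.718 N, ΣF_y = 69.85 N.
For equilibrium the remaining force must supply (−ΣF_x, −ΣF_y) = (5.718, -69.85) N.
Magnitude = √((5.718)² + (-69.85)²) = 70.08 N; direction = atan2(-69.85, 5.718) = 274.7°.

F ≈ 70.1 N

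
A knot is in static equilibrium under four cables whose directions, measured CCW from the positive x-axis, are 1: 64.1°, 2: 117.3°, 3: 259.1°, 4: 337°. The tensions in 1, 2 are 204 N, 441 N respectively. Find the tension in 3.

Resolve: ΣF_x = 204 cos 64.1° + 441 cos 117.3° + T_3 cos 259.1° + T_4 cos 337° = 0.
        ΣF_y = 204 sin 64.1° + 441 sin 117.3° + T_3 sin 259.1° + T_4 sin 337° = 0.
The known terms sum to (-113.2, 575.4) N, so -0.1891 T_3 + 0.9205 T_4 = 113.2 and -0.9820 T_3 − 0.3907 T_4 = -575.4.
Solving simultaneously: T_3 = 496.5 N, T_4 = 224.9 N.

T_3 ≈ 496 N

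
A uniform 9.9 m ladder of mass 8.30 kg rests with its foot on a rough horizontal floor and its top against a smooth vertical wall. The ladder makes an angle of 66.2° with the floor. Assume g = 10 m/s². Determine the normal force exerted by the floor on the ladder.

N_floor ≈ 83 N

ΣF_y = 0: N_floor = 8.30×10 = 83 N.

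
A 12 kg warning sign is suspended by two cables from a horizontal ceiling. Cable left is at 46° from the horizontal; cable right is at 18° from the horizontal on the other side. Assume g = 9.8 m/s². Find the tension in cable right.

Weight W = 12 × 9.8 = 117.6 N acts straight down.
Horizontal: T_left cos 46° = T_right cos 18°  →  T_left = 1.369 T_right.
Vertical: T_left sin 46° + T_right sin 18° = 117.6.
Substituting the horizontal relation into the vertical equation gives 1.294 T_right = 117.6, so T_right = 90.89 N.

T_right ≈ 90.9 N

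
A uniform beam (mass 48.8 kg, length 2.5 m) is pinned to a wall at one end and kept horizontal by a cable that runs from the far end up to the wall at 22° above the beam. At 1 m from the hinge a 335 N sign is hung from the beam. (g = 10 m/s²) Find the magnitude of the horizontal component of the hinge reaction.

Take torques about the hinge: T sin 22° · 2.5 = 48.8×10×1.25 + 335×1 = 945 N·m.
So T = 945 / (0.3746 × 2.5) = 1009.1 N.
ΣF_x = 0: H_x = T cos 22° = 935.58 N.

H_x ≈ 936 N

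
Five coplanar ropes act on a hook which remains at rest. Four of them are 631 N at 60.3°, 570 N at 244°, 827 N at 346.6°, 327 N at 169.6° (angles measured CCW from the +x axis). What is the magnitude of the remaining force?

Sum the known components: ΣF_x = 545.6 N, ΣF_y = -96.83 N.
For equilibrium the remaining force must supply (−ΣF_x, −ΣF_y) = (-545.6, 96.83) N.
Magnitude = √((-545.6)² + (96.83)²) = 554.1 N; direction = atan2(96.83, -545.6) = 169.9°.

F ≈ 554 N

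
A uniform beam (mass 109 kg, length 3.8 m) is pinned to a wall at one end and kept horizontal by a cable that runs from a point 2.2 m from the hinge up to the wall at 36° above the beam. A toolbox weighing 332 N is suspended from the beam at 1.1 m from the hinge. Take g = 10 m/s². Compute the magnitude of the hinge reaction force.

|H| ≈ 1560 N

Take torques about the hinge: T sin 36° · 2.2 = 109×10×1.9 + 332×1.1 = 2436.2 N·m.
So T = 2436.2 / (0.5878 × 2.2) = 1884 N.
ΣF_x = 0: H_x = T cos 36° = 1524.2 N.
ΣF_y = 0: H_y = (109×10 + 332) − T sin 36° = 1422 − 1107.4 = 314.64 N.
|H| = √(H_x² + H_y²) = √((1524.2)² + (314.64)²) = 1556.3 N.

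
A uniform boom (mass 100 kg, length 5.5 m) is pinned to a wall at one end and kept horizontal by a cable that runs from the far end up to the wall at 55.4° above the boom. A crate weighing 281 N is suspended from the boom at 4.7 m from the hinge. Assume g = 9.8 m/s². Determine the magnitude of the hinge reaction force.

Take torques about the hinge: T sin 55.4° · 5.5 = 100×9.8×2.75 + 281×4.7 = 4015.7 N·m.
So T = 4015.7 / (0.8231 × 5.5) = 887.01 N.
ΣF_x = 0: H_x = T cos 55.4° = 503.68 N.
ΣF_y = 0: H_y = (100×9.8 + 281) − T sin 55.4° = 1261 − 730.13 = 530.87 N.
|H| = √(H_x² + H_y²) = √((503.68)² + (530.87)²) = 731.79 N.

|H| ≈ 732 N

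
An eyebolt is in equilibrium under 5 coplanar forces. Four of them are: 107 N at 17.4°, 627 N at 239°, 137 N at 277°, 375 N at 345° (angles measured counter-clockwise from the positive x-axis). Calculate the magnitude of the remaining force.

F ≈ 755 N

Sum the known components: ΣF_x = 158.1 N, ΣF_y = -738.5 N.
For equilibrium the remaining force must supply (−ΣF_x, −ΣF_y) = (-158.1, 738.5) N.
Magnitude = √((-158.1)² + (738.5)²) = 755.2 N; direction = atan2(738.5, -158.1) = 102.1°.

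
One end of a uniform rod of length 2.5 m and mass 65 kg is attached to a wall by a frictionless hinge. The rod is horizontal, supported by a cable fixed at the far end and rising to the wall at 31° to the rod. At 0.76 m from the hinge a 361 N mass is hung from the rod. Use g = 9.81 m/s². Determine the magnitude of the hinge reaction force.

|H| ≈ 913 N

Take torques about the hinge: T sin 31° · 2.5 = 65×9.81×1.25 + 361×0.76 = 1071.4 N·m.
So T = 1071.4 / (0.5150 × 2.5) = 832.11 N.
ΣF_x = 0: H_x = T cos 31° = 713.26 N.
ΣF_y = 0: H_y = (65×9.81 + 361) − T sin 31° = 998.65 − 428.57 = 570.08 N.
|H| = √(H_x² + H_y²) = √((713.26)² + (570.08)²) = 913.09 N.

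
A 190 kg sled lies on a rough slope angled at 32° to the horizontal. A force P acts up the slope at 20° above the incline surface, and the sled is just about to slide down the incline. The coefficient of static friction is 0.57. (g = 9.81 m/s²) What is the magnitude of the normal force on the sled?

On the verge of sliding down the incline, friction equals μN and acts up the slope.
Perpendicular: N + P sin 20° = W cos 32° = 1581 N.
Along incline: P cos 20° + μN = W sin 32° with W sin 32° = 987.7 N.
Solving the pair for P and N: P = 116.5 N, N = 1541 N (and f = μN = 878.3 N).

N ≈ 1540 N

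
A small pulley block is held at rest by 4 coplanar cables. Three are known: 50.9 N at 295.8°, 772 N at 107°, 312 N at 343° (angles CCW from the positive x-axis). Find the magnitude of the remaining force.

F ≈ 609 N

Sum the known components: ΣF_x = 94.81 N, ΣF_y = 601.2 N.
For equilibrium the remaining force must supply (−ΣF_x, −ΣF_y) = (-94.81, -601.2) N.
Magnitude = √((-94.81)² + (-601.2)²) = 608.7 N; direction = atan2(-601.2, -94.81) = 261.0°.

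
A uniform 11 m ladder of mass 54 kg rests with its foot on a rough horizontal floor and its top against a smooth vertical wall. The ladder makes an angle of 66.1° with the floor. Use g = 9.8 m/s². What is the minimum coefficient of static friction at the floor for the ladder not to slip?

ΣF_y = 0: N_floor = 54×9.8 = 529.2 N.
Torques about the foot: N_wall · 11 sin 66.1° = 54×9.8×5.5 cos 66.1° → N_wall = 117.25 N.
ΣF_x = 0: f_floor = N_wall = 117.25 N.
μ_min = f_floor / N_floor = 117.25 / 529.2 = 0.2216.

μ_min ≈ 0.222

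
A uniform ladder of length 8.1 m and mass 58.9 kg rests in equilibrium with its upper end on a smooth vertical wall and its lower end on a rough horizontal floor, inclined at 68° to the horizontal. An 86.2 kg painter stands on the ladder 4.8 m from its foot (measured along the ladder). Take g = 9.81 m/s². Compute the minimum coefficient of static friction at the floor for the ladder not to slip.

ΣF_y = 0: N_floor = 58.9×9.81 + 86.2×9.81 = 1423.4 N.
Torques about the foot: N_wall · 8.1 sin 68° = 58.9×9.81×4.05 cos 68° + 86.2×9.81×4.8 cos 68° → N_wall = 319.19 N.
ΣF_x = 0: f_floor = N_wall = 319.19 N.
μ_min = f_floor / N_floor = 319.19 / 1423.4 = 0.2242.

μ_min ≈ 0.224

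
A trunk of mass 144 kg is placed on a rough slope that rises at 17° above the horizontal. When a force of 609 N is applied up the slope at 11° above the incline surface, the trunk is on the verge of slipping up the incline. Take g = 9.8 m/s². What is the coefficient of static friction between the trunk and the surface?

μ ≈ 0.150

On the verge of sliding up the incline, friction is at its maximum μN and acts down the slope.
Perpendicular to incline: N = W cos 17° − P sin 11° = 1350 − 116.2 = 1233 N.
Along incline: P cos 11° − μN = W sin 17° → μ = −(W sin 17° − P cos 11°) / N = 0.1502.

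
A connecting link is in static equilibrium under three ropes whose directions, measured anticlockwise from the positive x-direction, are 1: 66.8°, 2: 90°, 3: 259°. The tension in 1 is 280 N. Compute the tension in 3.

T_3 ≈ 578 N

Resolve: ΣF_x = 280 cos 66.8° + T_2 cos 90° + T_3 cos 259° = 0.
        ΣF_y = 280 sin 66.8° + T_2 sin 90° + T_3 sin 259° = 0.
The known terms sum to (110.3, 257.4) N, so 0.0000 T_2 − 0.1908 T_3 = -110.3 and 1.0000 T_2 − 0.9816 T_3 = -257.4.
Solving simultaneously: T_2 = 310.1 N, T_3 = 578.1 N.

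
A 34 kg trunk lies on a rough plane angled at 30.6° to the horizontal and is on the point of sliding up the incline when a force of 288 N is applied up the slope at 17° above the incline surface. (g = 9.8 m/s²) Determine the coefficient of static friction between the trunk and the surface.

On the verge of sliding up the incline, friction is at its maximum μN and acts down the slope.
Perpendicular to incline: N = W cos 30.6° − P sin 17° = 286.8 − 84.2 = 202.6 N.
Along incline: P cos 17° − μN = W sin 30.6° → μ = −(W sin 30.6° − P cos 17°) / N = 0.5222.

μ ≈ 0.522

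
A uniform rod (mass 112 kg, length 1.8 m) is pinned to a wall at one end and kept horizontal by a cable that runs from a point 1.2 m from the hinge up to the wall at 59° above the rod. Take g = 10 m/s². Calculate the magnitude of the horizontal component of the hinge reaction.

H_x ≈ 505 N

Take torques about the hinge: T sin 59° · 1.2 = 112×10×0.9 = 1008 N·m.
So T = 1008 / (0.8572 × 1.2) = 979.97 N.
ΣF_x = 0: H_x = T cos 59° = 504.72 N.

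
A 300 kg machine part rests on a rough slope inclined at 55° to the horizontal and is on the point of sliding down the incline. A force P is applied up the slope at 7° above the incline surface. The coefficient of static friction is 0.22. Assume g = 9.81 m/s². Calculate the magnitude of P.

P ≈ 2110 N

On the verge of sliding down the incline, friction equals μN and acts up the slope.
Perpendicular: N + P sin 7° = W cos 55° = 1688 N.
Along incline: P cos 7° + μN = W sin 55° with W sin 55° = 2411 N.
Solving the pair for P and N: P = 2112 N, N = 1431 N (and f = μN = 314.7 N).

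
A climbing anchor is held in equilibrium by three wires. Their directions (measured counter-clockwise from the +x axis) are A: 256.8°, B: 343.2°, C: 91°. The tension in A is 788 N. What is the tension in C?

Resolve: ΣF_x = 788 cos 256.8° + T_B cos 343.2° + T_C cos 91° = 0.
        ΣF_y = 788 sin 256.8° + T_B sin 343.2° + T_C sin 91° = 0.
The known terms sum to (-179.9, -767.2) N, so 0.9573 T_B − 0.0175 T_C = 179.9 and -0.2890 T_B + 0.9998 T_C = 767.2.
Solving simultaneously: T_B = 203 N, T_C = 826 N.

T_C ≈ 826 N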